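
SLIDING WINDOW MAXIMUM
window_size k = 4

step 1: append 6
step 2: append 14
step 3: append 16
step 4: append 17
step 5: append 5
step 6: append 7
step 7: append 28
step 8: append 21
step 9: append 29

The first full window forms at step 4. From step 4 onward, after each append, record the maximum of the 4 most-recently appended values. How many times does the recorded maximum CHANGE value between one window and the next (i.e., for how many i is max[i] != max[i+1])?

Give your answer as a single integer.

step 1: append 6 -> window=[6] (not full yet)
step 2: append 14 -> window=[6, 14] (not full yet)
step 3: append 16 -> window=[6, 14, 16] (not full yet)
step 4: append 17 -> window=[6, 14, 16, 17] -> max=17
step 5: append 5 -> window=[14, 16, 17, 5] -> max=17
step 6: append 7 -> window=[16, 17, 5, 7] -> max=17
step 7: append 28 -> window=[17, 5, 7, 28] -> max=28
step 8: append 21 -> window=[5, 7, 28, 21] -> max=28
step 9: append 29 -> window=[7, 28, 21, 29] -> max=29
Recorded maximums: 17 17 17 28 28 29
Changes between consecutive maximums: 2

Answer: 2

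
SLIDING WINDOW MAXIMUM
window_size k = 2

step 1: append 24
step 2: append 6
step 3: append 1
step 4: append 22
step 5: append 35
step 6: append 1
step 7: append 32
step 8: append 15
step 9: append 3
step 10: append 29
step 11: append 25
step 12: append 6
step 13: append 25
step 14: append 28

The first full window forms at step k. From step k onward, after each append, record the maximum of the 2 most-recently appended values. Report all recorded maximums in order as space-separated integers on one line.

step 1: append 24 -> window=[24] (not full yet)
step 2: append 6 -> window=[24, 6] -> max=24
step 3: append 1 -> window=[6, 1] -> max=6
step 4: append 22 -> window=[1, 22] -> max=22
step 5: append 35 -> window=[22, 35] -> max=35
step 6: append 1 -> window=[35, 1] -> max=35
step 7: append 32 -> window=[1, 32] -> max=32
step 8: append 15 -> window=[32, 15] -> max=32
step 9: append 3 -> window=[15, 3] -> max=15
step 10: append 29 -> window=[3, 29] -> max=29
step 11: append 25 -> window=[29, 25] -> max=29
step 12: append 6 -> window=[25, 6] -> max=25
step 13: append 25 -> window=[6, 25] -> max=25
step 14: append 28 -> window=[25, 28] -> max=28

Answer: 24 6 22 35 35 32 32 15 29 29 25 25 28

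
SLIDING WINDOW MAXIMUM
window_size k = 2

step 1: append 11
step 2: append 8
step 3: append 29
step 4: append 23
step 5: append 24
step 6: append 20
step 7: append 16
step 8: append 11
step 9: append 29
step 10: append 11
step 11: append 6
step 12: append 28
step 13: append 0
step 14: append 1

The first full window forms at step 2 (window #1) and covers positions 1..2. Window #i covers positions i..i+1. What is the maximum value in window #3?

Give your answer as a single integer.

step 1: append 11 -> window=[11] (not full yet)
step 2: append 8 -> window=[11, 8] -> max=11
step 3: append 29 -> window=[8, 29] -> max=29
step 4: append 23 -> window=[29, 23] -> max=29
Window #3 max = 29

Answer: 29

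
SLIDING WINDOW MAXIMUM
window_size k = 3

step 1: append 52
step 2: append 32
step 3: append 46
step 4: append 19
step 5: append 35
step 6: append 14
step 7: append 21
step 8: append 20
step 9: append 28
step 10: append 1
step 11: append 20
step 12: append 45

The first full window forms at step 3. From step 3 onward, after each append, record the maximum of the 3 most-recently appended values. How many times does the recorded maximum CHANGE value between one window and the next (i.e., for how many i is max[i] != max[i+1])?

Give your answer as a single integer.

Answer: 5

Derivation:
step 1: append 52 -> window=[52] (not full yet)
step 2: append 32 -> window=[52, 32] (not full yet)
step 3: append 46 -> window=[52, 32, 46] -> max=52
step 4: append 19 -> window=[32, 46, 19] -> max=46
step 5: append 35 -> window=[46, 19, 35] -> max=46
step 6: append 14 -> window=[19, 35, 14] -> max=35
step 7: append 21 -> window=[35, 14, 21] -> max=35
step 8: append 20 -> window=[14, 21, 20] -> max=21
step 9: append 28 -> window=[21, 20, 28] -> max=28
step 10: append 1 -> window=[20, 28, 1] -> max=28
step 11: append 20 -> window=[28, 1, 20] -> max=28
step 12: append 45 -> window=[1, 20, 45] -> max=45
Recorded maximums: 52 46 46 35 35 21 28 28 28 45
Changes between consecutive maximums: 5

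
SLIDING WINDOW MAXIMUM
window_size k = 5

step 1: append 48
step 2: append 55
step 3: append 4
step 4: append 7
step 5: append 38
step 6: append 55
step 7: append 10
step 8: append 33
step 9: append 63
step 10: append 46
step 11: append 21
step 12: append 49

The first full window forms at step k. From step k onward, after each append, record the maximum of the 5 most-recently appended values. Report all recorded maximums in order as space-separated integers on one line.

Answer: 55 55 55 55 63 63 63 63

Derivation:
step 1: append 48 -> window=[48] (not full yet)
step 2: append 55 -> window=[48, 55] (not full yet)
step 3: append 4 -> window=[48, 55, 4] (not full yet)
step 4: append 7 -> window=[48, 55, 4, 7] (not full yet)
step 5: append 38 -> window=[48, 55, 4, 7, 38] -> max=55
step 6: append 55 -> window=[55, 4, 7, 38, 55] -> max=55
step 7: append 10 -> window=[4, 7, 38, 55, 10] -> max=55
step 8: append 33 -> window=[7, 38, 55, 10, 33] -> max=55
step 9: append 63 -> window=[38, 55, 10, 33, 63] -> max=63
step 10: append 46 -> window=[55, 10, 33, 63, 46] -> max=63
step 11: append 21 -> window=[10, 33, 63, 46, 21] -> max=63
step 12: append 49 -> window=[33, 63, 46, 21, 49] -> max=63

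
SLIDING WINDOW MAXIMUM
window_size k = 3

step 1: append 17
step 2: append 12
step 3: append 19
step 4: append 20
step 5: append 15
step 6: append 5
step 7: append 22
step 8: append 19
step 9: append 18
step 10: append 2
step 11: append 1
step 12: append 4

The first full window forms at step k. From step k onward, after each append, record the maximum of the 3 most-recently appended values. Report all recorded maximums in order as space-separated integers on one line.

step 1: append 17 -> window=[17] (not full yet)
step 2: append 12 -> window=[17, 12] (not full yet)
step 3: append 19 -> window=[17, 12, 19] -> max=19
step 4: append 20 -> window=[12, 19, 20] -> max=20
step 5: append 15 -> window=[19, 20, 15] -> max=20
step 6: append 5 -> window=[20, 15, 5] -> max=20
step 7: append 22 -> window=[15, 5, 22] -> max=22
step 8: append 19 -> window=[5, 22, 19] -> max=22
step 9: append 18 -> window=[22, 19, 18] -> max=22
step 10: append 2 -> window=[19, 18, 2] -> max=19
step 11: append 1 -> window=[18, 2, 1] -> max=18
step 12: append 4 -> window=[2, 1, 4] -> max=4

Answer: 19 20 20 20 22 22 22 19 18 4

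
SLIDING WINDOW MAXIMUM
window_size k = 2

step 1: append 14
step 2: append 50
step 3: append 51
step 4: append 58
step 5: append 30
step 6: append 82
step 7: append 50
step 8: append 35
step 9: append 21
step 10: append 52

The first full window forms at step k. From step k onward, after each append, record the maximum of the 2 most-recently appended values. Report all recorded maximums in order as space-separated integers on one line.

step 1: append 14 -> window=[14] (not full yet)
step 2: append 50 -> window=[14, 50] -> max=50
step 3: append 51 -> window=[50, 51] -> max=51
step 4: append 58 -> window=[51, 58] -> max=58
step 5: append 30 -> window=[58, 30] -> max=58
step 6: append 82 -> window=[30, 82] -> max=82
step 7: append 50 -> window=[82, 50] -> max=82
step 8: append 35 -> window=[50, 35] -> max=50
step 9: append 21 -> window=[35, 21] -> max=35
step 10: append 52 -> window=[21, 52] -> max=52

Answer: 50 51 58 58 82 82 50 35 52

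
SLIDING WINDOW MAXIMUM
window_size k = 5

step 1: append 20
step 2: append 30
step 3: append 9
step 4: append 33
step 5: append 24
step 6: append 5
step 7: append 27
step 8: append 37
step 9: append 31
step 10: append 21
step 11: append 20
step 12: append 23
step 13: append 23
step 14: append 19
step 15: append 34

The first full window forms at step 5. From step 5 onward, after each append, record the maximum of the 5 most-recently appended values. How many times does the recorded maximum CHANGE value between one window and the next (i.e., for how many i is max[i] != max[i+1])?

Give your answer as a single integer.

step 1: append 20 -> window=[20] (not full yet)
step 2: append 30 -> window=[20, 30] (not full yet)
step 3: append 9 -> window=[20, 30, 9] (not full yet)
step 4: append 33 -> window=[20, 30, 9, 33] (not full yet)
step 5: append 24 -> window=[20, 30, 9, 33, 24] -> max=33
step 6: append 5 -> window=[30, 9, 33, 24, 5] -> max=33
step 7: append 27 -> window=[9, 33, 24, 5, 27] -> max=33
step 8: append 37 -> window=[33, 24, 5, 27, 37] -> max=37
step 9: append 31 -> window=[24, 5, 27, 37, 31] -> max=37
step 10: append 21 -> window=[5, 27, 37, 31, 21] -> max=37
step 11: append 20 -> window=[27, 37, 31, 21, 20] -> max=37
step 12: append 23 -> window=[37, 31, 21, 20, 23] -> max=37
step 13: append 23 -> window=[31, 21, 20, 23, 23] -> max=31
step 14: append 19 -> window=[21, 20, 23, 23, 19] -> max=23
step 15: append 34 -> window=[20, 23, 23, 19, 34] -> max=34
Recorded maximums: 33 33 33 37 37 37 37 37 31 23 34
Changes between consecutive maximums: 4

Answer: 4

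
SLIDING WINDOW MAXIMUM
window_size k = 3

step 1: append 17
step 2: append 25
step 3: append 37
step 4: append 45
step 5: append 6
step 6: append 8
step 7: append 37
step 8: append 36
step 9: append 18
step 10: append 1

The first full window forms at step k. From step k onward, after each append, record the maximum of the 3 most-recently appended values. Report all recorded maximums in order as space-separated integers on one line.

step 1: append 17 -> window=[17] (not full yet)
step 2: append 25 -> window=[17, 25] (not full yet)
step 3: append 37 -> window=[17, 25, 37] -> max=37
step 4: append 45 -> window=[25, 37, 45] -> max=45
step 5: append 6 -> window=[37, 45, 6] -> max=45
step 6: append 8 -> window=[45, 6, 8] -> max=45
step 7: append 37 -> window=[6, 8, 37] -> max=37
step 8: append 36 -> window=[8, 37, 36] -> max=37
step 9: append 18 -> window=[37, 36, 18] -> max=37
step 10: append 1 -> window=[36, 18, 1] -> max=36

Answer: 37 45 45 45 37 37 37 36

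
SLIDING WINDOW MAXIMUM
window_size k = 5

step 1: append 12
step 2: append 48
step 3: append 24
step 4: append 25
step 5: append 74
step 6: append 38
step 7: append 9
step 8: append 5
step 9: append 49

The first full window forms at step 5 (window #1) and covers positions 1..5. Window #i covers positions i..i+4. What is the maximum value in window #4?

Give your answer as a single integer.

Answer: 74

Derivation:
step 1: append 12 -> window=[12] (not full yet)
step 2: append 48 -> window=[12, 48] (not full yet)
step 3: append 24 -> window=[12, 48, 24] (not full yet)
step 4: append 25 -> window=[12, 48, 24, 25] (not full yet)
step 5: append 74 -> window=[12, 48, 24, 25, 74] -> max=74
step 6: append 38 -> window=[48, 24, 25, 74, 38] -> max=74
step 7: append 9 -> window=[24, 25, 74, 38, 9] -> max=74
step 8: append 5 -> window=[25, 74, 38, 9, 5] -> max=74
Window #4 max = 74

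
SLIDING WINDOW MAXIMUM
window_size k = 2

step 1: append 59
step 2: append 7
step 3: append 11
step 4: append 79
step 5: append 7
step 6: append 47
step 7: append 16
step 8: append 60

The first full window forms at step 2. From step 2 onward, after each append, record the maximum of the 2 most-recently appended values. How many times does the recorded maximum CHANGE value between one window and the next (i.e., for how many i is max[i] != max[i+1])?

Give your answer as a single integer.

Answer: 4

Derivation:
step 1: append 59 -> window=[59] (not full yet)
step 2: append 7 -> window=[59, 7] -> max=59
step 3: append 11 -> window=[7, 11] -> max=11
step 4: append 79 -> window=[11, 79] -> max=79
step 5: append 7 -> window=[79, 7] -> max=79
step 6: append 47 -> window=[7, 47] -> max=47
step 7: append 16 -> window=[47, 16] -> max=47
step 8: append 60 -> window=[16, 60] -> max=60
Recorded maximums: 59 11 79 79 47 47 60
Changes between consecutive maximums: 4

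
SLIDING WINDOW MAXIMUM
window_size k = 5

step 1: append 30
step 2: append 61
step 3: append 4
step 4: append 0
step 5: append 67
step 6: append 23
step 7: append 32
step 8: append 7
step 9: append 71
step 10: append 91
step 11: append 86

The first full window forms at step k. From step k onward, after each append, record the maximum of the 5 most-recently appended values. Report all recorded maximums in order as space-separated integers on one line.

step 1: append 30 -> window=[30] (not full yet)
step 2: append 61 -> window=[30, 61] (not full yet)
step 3: append 4 -> window=[30, 61, 4] (not full yet)
step 4: append 0 -> window=[30, 61, 4, 0] (not full yet)
step 5: append 67 -> window=[30, 61, 4, 0, 67] -> max=67
step 6: append 23 -> window=[61, 4, 0, 67, 23] -> max=67
step 7: append 32 -> window=[4, 0, 67, 23, 32] -> max=67
step 8: append 7 -> window=[0, 67, 23, 32, 7] -> max=67
step 9: append 71 -> window=[67, 23, 32, 7, 71] -> max=71
step 10: append 91 -> window=[23, 32, 7, 71, 91] -> max=91
step 11: append 86 -> window=[32, 7, 71, 91, 86] -> max=91

Answer: 67 67 67 67 71 91 91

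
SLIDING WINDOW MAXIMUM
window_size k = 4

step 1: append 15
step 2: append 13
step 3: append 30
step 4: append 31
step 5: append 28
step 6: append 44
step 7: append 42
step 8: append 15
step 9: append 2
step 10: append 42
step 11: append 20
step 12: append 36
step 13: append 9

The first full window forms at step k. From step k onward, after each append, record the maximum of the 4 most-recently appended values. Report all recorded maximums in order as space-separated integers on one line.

Answer: 31 31 44 44 44 44 42 42 42 42

Derivation:
step 1: append 15 -> window=[15] (not full yet)
step 2: append 13 -> window=[15, 13] (not full yet)
step 3: append 30 -> window=[15, 13, 30] (not full yet)
step 4: append 31 -> window=[15, 13, 30, 31] -> max=31
step 5: append 28 -> window=[13, 30, 31, 28] -> max=31
step 6: append 44 -> window=[30, 31, 28, 44] -> max=44
step 7: append 42 -> window=[31, 28, 44, 42] -> max=44
step 8: append 15 -> window=[28, 44, 42, 15] -> max=44
step 9: append 2 -> window=[44, 42, 15, 2] -> max=44
step 10: append 42 -> window=[42, 15, 2, 42] -> max=42
step 11: append 20 -> window=[15, 2, 42, 20] -> max=42
step 12: append 36 -> window=[2, 42, 20, 36] -> max=42
step 13: append 9 -> window=[42, 20, 36, 9] -> max=42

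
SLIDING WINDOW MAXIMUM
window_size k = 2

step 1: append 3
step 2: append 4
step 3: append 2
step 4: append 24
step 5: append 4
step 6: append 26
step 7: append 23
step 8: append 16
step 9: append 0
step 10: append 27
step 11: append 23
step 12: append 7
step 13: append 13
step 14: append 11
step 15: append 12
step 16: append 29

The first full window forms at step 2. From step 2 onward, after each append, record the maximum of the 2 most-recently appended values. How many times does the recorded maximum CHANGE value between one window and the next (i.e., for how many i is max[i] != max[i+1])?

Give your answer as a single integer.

Answer: 9

Derivation:
step 1: append 3 -> window=[3] (not full yet)
step 2: append 4 -> window=[3, 4] -> max=4
step 3: append 2 -> window=[4, 2] -> max=4
step 4: append 24 -> window=[2, 24] -> max=24
step 5: append 4 -> window=[24, 4] -> max=24
step 6: append 26 -> window=[4, 26] -> max=26
step 7: append 23 -> window=[26, 23] -> max=26
step 8: append 16 -> window=[23, 16] -> max=23
step 9: append 0 -> window=[16, 0] -> max=16
step 10: append 27 -> window=[0, 27] -> max=27
step 11: append 23 -> window=[27, 23] -> max=27
step 12: append 7 -> window=[23, 7] -> max=23
step 13: append 13 -> window=[7, 13] -> max=13
step 14: append 11 -> window=[13, 11] -> max=13
step 15: append 12 -> window=[11, 12] -> max=12
step 16: append 29 -> window=[12, 29] -> max=29
Recorded maximums: 4 4 24 24 26 26 23 16 27 27 23 13 13 12 29
Changes between consecutive maximums: 9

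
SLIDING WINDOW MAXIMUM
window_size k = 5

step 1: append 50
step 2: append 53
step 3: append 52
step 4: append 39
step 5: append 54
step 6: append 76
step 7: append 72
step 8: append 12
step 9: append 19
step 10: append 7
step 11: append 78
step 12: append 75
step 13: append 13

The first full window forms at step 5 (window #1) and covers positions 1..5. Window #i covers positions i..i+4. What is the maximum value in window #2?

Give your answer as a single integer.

step 1: append 50 -> window=[50] (not full yet)
step 2: append 53 -> window=[50, 53] (not full yet)
step 3: append 52 -> window=[50, 53, 52] (not full yet)
step 4: append 39 -> window=[50, 53, 52, 39] (not full yet)
step 5: append 54 -> window=[50, 53, 52, 39, 54] -> max=54
step 6: append 76 -> window=[53, 52, 39, 54, 76] -> max=76
Window #2 max = 76

Answer: 76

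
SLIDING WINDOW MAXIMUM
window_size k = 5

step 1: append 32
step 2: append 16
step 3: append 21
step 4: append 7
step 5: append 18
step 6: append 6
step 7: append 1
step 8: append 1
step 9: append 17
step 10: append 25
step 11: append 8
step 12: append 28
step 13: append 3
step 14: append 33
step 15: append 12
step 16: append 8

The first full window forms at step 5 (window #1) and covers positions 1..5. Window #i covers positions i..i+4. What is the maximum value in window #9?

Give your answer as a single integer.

step 1: append 32 -> window=[32] (not full yet)
step 2: append 16 -> window=[32, 16] (not full yet)
step 3: append 21 -> window=[32, 16, 21] (not full yet)
step 4: append 7 -> window=[32, 16, 21, 7] (not full yet)
step 5: append 18 -> window=[32, 16, 21, 7, 18] -> max=32
step 6: append 6 -> window=[16, 21, 7, 18, 6] -> max=21
step 7: append 1 -> window=[21, 7, 18, 6, 1] -> max=21
step 8: append 1 -> window=[7, 18, 6, 1, 1] -> max=18
step 9: append 17 -> window=[18, 6, 1, 1, 17] -> max=18
step 10: append 25 -> window=[6, 1, 1, 17, 25] -> max=25
step 11: append 8 -> window=[1, 1, 17, 25, 8] -> max=25
step 12: append 28 -> window=[1, 17, 25, 8, 28] -> max=28
step 13: append 3 -> window=[17, 25, 8, 28, 3] -> max=28
Window #9 max = 28

Answer: 28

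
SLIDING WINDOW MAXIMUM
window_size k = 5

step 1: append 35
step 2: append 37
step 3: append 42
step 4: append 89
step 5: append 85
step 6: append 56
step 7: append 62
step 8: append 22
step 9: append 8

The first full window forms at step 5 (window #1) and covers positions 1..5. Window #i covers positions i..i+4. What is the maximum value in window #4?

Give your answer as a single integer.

step 1: append 35 -> window=[35] (not full yet)
step 2: append 37 -> window=[35, 37] (not full yet)
step 3: append 42 -> window=[35, 37, 42] (not full yet)
step 4: append 89 -> window=[35, 37, 42, 89] (not full yet)
step 5: append 85 -> window=[35, 37, 42, 89, 85] -> max=89
step 6: append 56 -> window=[37, 42, 89, 85, 56] -> max=89
step 7: append 62 -> window=[42, 89, 85, 56, 62] -> max=89
step 8: append 22 -> window=[89, 85, 56, 62, 22] -> max=89
Window #4 max = 89

Answer: 89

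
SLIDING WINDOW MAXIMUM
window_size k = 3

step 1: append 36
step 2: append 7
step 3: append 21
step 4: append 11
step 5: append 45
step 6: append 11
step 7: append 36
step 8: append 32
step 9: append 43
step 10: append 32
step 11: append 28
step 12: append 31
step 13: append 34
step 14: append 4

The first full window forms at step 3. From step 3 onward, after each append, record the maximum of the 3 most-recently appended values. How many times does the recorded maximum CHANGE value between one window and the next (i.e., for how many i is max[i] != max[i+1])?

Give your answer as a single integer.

step 1: append 36 -> window=[36] (not full yet)
step 2: append 7 -> window=[36, 7] (not full yet)
step 3: append 21 -> window=[36, 7, 21] -> max=36
step 4: append 11 -> window=[7, 21, 11] -> max=21
step 5: append 45 -> window=[21, 11, 45] -> max=45
step 6: append 11 -> window=[11, 45, 11] -> max=45
step 7: append 36 -> window=[45, 11, 36] -> max=45
step 8: append 32 -> window=[11, 36, 32] -> max=36
step 9: append 43 -> window=[36, 32, 43] -> max=43
step 10: append 32 -> window=[32, 43, 32] -> max=43
step 11: append 28 -> window=[43, 32, 28] -> max=43
step 12: append 31 -> window=[32, 28, 31] -> max=32
step 13: append 34 -> window=[28, 31, 34] -> max=34
step 14: append 4 -> window=[31, 34, 4] -> max=34
Recorded maximums: 36 21 45 45 45 36 43 43 43 32 34 34
Changes between consecutive maximums: 6

Answer: 6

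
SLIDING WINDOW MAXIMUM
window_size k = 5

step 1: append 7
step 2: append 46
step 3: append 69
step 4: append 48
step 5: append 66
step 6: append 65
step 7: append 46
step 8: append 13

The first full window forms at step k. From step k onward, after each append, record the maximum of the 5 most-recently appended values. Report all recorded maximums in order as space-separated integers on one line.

step 1: append 7 -> window=[7] (not full yet)
step 2: append 46 -> window=[7, 46] (not full yet)
step 3: append 69 -> window=[7, 46, 69] (not full yet)
step 4: append 48 -> window=[7, 46, 69, 48] (not full yet)
step 5: append 66 -> window=[7, 46, 69, 48, 66] -> max=69
step 6: append 65 -> window=[46, 69, 48, 66, 65] -> max=69
step 7: append 46 -> window=[69, 48, 66, 65, 46] -> max=69
step 8: append 13 -> window=[48, 66, 65, 46, 13] -> max=66

Answer: 69 69 69 66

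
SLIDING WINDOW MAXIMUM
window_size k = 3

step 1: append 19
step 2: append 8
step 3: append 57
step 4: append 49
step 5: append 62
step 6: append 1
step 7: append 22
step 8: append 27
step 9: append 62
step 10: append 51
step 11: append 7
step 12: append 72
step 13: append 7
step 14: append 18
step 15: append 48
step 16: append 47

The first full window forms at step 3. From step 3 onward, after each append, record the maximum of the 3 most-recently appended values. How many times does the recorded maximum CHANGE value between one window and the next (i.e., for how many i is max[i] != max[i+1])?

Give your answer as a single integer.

step 1: append 19 -> window=[19] (not full yet)
step 2: append 8 -> window=[19, 8] (not full yet)
step 3: append 57 -> window=[19, 8, 57] -> max=57
step 4: append 49 -> window=[8, 57, 49] -> max=57
step 5: append 62 -> window=[57, 49, 62] -> max=62
step 6: append 1 -> window=[49, 62, 1] -> max=62
step 7: append 22 -> window=[62, 1, 22] -> max=62
step 8: append 27 -> window=[1, 22, 27] -> max=27
step 9: append 62 -> window=[22, 27, 62] -> max=62
step 10: append 51 -> window=[27, 62, 51] -> max=62
step 11: append 7 -> window=[62, 51, 7] -> max=62
step 12: append 72 -> window=[51, 7, 72] -> max=72
step 13: append 7 -> window=[7, 72, 7] -> max=72
step 14: append 18 -> window=[72, 7, 18] -> max=72
step 15: append 48 -> window=[7, 18, 48] -> max=48
step 16: append 47 -> window=[18, 48, 47] -> max=48
Recorded maximums: 57 57 62 62 62 27 62 62 62 72 72 72 48 48
Changes between consecutive maximums: 5

Answer: 5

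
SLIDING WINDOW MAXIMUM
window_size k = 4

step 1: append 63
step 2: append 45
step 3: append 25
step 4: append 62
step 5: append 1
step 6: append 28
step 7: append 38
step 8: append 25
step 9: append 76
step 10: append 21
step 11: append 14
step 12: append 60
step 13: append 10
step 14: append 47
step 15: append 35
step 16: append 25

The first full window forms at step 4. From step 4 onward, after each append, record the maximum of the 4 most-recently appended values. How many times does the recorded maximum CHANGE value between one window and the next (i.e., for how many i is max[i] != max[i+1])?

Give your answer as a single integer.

step 1: append 63 -> window=[63] (not full yet)
step 2: append 45 -> window=[63, 45] (not full yet)
step 3: append 25 -> window=[63, 45, 25] (not full yet)
step 4: append 62 -> window=[63, 45, 25, 62] -> max=63
step 5: append 1 -> window=[45, 25, 62, 1] -> max=62
step 6: append 28 -> window=[25, 62, 1, 28] -> max=62
step 7: append 38 -> window=[62, 1, 28, 38] -> max=62
step 8: append 25 -> window=[1, 28, 38, 25] -> max=38
step 9: append 76 -> window=[28, 38, 25, 76] -> max=76
step 10: append 21 -> window=[38, 25, 76, 21] -> max=76
step 11: append 14 -> window=[25, 76, 21, 14] -> max=76
step 12: append 60 -> window=[76, 21, 14, 60] -> max=76
step 13: append 10 -> window=[21, 14, 60, 10] -> max=60
step 14: append 47 -> window=[14, 60, 10, 47] -> max=60
step 15: append 35 -> window=[60, 10, 47, 35] -> max=60
step 16: append 25 -> window=[10, 47, 35, 25] -> max=47
Recorded maximums: 63 62 62 62 38 76 76 76 76 60 60 60 47
Changes between consecutive maximums: 5

Answer: 5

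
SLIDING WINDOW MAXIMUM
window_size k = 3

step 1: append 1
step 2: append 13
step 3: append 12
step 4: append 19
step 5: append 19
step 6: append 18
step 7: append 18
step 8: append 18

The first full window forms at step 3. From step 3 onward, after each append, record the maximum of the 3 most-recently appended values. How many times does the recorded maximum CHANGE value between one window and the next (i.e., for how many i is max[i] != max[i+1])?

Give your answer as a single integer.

Answer: 2

Derivation:
step 1: append 1 -> window=[1] (not full yet)
step 2: append 13 -> window=[1, 13] (not full yet)
step 3: append 12 -> window=[1, 13, 12] -> max=13
step 4: append 19 -> window=[13, 12, 19] -> max=19
step 5: append 19 -> window=[12, 19, 19] -> max=19
step 6: append 18 -> window=[19, 19, 18] -> max=19
step 7: append 18 -> window=[19, 18, 18] -> max=19
step 8: append 18 -> window=[18, 18, 18] -> max=18
Recorded maximums: 13 19 19 19 19 18
Changes between consecutive maximums: 2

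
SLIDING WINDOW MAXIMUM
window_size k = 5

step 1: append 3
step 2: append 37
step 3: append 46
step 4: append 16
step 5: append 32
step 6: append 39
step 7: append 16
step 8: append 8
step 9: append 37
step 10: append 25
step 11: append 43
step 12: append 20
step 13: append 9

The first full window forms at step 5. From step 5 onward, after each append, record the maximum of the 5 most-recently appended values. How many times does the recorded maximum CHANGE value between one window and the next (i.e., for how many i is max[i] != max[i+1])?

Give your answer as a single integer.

step 1: append 3 -> window=[3] (not full yet)
step 2: append 37 -> window=[3, 37] (not full yet)
step 3: append 46 -> window=[3, 37, 46] (not full yet)
step 4: append 16 -> window=[3, 37, 46, 16] (not full yet)
step 5: append 32 -> window=[3, 37, 46, 16, 32] -> max=46
step 6: append 39 -> window=[37, 46, 16, 32, 39] -> max=46
step 7: append 16 -> window=[46, 16, 32, 39, 16] -> max=46
step 8: append 8 -> window=[16, 32, 39, 16, 8] -> max=39
step 9: append 37 -> window=[32, 39, 16, 8, 37] -> max=39
step 10: append 25 -> window=[39, 16, 8, 37, 25] -> max=39
step 11: append 43 -> window=[16, 8, 37, 25, 43] -> max=43
step 12: append 20 -> window=[8, 37, 25, 43, 20] -> max=43
step 13: append 9 -> window=[37, 25, 43, 20, 9] -> max=43
Recorded maximums: 46 46 46 39 39 39 43 43 43
Changes between consecutive maximums: 2

Answer: 2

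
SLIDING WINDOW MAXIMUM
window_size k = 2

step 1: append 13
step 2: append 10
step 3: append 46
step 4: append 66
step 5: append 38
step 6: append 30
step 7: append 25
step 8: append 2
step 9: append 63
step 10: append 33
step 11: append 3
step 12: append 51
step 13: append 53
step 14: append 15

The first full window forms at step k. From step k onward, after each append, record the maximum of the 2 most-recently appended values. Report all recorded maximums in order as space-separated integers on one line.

step 1: append 13 -> window=[13] (not full yet)
step 2: append 10 -> window=[13, 10] -> max=13
step 3: append 46 -> window=[10, 46] -> max=46
step 4: append 66 -> window=[46, 66] -> max=66
step 5: append 38 -> window=[66, 38] -> max=66
step 6: append 30 -> window=[38, 30] -> max=38
step 7: append 25 -> window=[30, 25] -> max=30
step 8: append 2 -> window=[25, 2] -> max=25
step 9: append 63 -> window=[2, 63] -> max=63
step 10: append 33 -> window=[63, 33] -> max=63
step 11: append 3 -> window=[33, 3] -> max=33
step 12: append 51 -> window=[3, 51] -> max=51
step 13: append 53 -> window=[51, 53] -> max=53
step 14: append 15 -> window=[53, 15] -> max=53

Answer: 13 46 66 66 38 30 25 63 63 33 51 53 53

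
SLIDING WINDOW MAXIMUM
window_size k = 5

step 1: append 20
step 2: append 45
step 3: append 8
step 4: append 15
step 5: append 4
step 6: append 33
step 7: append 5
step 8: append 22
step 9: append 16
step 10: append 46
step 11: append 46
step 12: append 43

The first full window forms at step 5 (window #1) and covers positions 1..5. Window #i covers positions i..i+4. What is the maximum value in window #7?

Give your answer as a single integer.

Answer: 46

Derivation:
step 1: append 20 -> window=[20] (not full yet)
step 2: append 45 -> window=[20, 45] (not full yet)
step 3: append 8 -> window=[20, 45, 8] (not full yet)
step 4: append 15 -> window=[20, 45, 8, 15] (not full yet)
step 5: append 4 -> window=[20, 45, 8, 15, 4] -> max=45
step 6: append 33 -> window=[45, 8, 15, 4, 33] -> max=45
step 7: append 5 -> window=[8, 15, 4, 33, 5] -> max=33
step 8: append 22 -> window=[15, 4, 33, 5, 22] -> max=33
step 9: append 16 -> window=[4, 33, 5, 22, 16] -> max=33
step 10: append 46 -> window=[33, 5, 22, 16, 46] -> max=46
step 11: append 46 -> window=[5, 22, 16, 46, 46] -> max=46
Window #7 max = 46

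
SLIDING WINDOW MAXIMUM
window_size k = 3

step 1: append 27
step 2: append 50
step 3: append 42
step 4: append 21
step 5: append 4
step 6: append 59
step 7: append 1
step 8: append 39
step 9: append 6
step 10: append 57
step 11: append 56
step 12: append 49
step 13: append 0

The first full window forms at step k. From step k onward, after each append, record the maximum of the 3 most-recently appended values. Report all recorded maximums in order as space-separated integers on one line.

Answer: 50 50 42 59 59 59 39 57 57 57 56

Derivation:
step 1: append 27 -> window=[27] (not full yet)
step 2: append 50 -> window=[27, 50] (not full yet)
step 3: append 42 -> window=[27, 50, 42] -> max=50
step 4: append 21 -> window=[50, 42, 21] -> max=50
step 5: append 4 -> window=[42, 21, 4] -> max=42
step 6: append 59 -> window=[21, 4, 59] -> max=59
step 7: append 1 -> window=[4, 59, 1] -> max=59
step 8: append 39 -> window=[59, 1, 39] -> max=59
step 9: append 6 -> window=[1, 39, 6] -> max=39
step 10: append 57 -> window=[39, 6, 57] -> max=57
step 11: append 56 -> window=[6, 57, 56] -> max=57
step 12: append 49 -> window=[57, 56, 49] -> max=57
step 13: append 0 -> window=[56, 49, 0] -> max=56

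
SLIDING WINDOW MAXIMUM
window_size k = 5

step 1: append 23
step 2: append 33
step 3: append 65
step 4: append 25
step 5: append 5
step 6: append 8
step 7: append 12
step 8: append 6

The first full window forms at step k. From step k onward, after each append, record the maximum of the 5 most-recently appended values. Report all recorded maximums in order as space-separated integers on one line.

Answer: 65 65 65 25

Derivation:
step 1: append 23 -> window=[23] (not full yet)
step 2: append 33 -> window=[23, 33] (not full yet)
step 3: append 65 -> window=[23, 33, 65] (not full yet)
step 4: append 25 -> window=[23, 33, 65, 25] (not full yet)
step 5: append 5 -> window=[23, 33, 65, 25, 5] -> max=65
step 6: append 8 -> window=[33, 65, 25, 5, 8] -> max=65
step 7: append 12 -> window=[65, 25, 5, 8, 12] -> max=65
step 8: append 6 -> window=[25, 5, 8, 12, 6] -> max=25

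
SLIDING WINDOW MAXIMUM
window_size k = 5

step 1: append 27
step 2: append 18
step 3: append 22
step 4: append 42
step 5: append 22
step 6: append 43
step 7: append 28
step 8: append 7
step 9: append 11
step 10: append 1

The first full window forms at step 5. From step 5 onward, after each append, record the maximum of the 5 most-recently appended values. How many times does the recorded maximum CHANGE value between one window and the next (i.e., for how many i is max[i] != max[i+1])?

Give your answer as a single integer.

step 1: append 27 -> window=[27] (not full yet)
step 2: append 18 -> window=[27, 18] (not full yet)
step 3: append 22 -> window=[27, 18, 22] (not full yet)
step 4: append 42 -> window=[27, 18, 22, 42] (not full yet)
step 5: append 22 -> window=[27, 18, 22, 42, 22] -> max=42
step 6: append 43 -> window=[18, 22, 42, 22, 43] -> max=43
step 7: append 28 -> window=[22, 42, 22, 43, 28] -> max=43
step 8: append 7 -> window=[42, 22, 43, 28, 7] -> max=43
step 9: append 11 -> window=[22, 43, 28, 7, 11] -> max=43
step 10: append 1 -> window=[43, 28, 7, 11, 1] -> max=43
Recorded maximums: 42 43 43 43 43 43
Changes between consecutive maximums: 1

Answer: 1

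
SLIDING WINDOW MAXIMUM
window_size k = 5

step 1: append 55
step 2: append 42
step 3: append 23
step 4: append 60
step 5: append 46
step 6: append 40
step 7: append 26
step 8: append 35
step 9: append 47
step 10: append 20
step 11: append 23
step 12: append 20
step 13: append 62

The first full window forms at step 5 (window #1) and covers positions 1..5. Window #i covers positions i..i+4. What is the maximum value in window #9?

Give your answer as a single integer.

step 1: append 55 -> window=[55] (not full yet)
step 2: append 42 -> window=[55, 42] (not full yet)
step 3: append 23 -> window=[55, 42, 23] (not full yet)
step 4: append 60 -> window=[55, 42, 23, 60] (not full yet)
step 5: append 46 -> window=[55, 42, 23, 60, 46] -> max=60
step 6: append 40 -> window=[42, 23, 60, 46, 40] -> max=60
step 7: append 26 -> window=[23, 60, 46, 40, 26] -> max=60
step 8: append 35 -> window=[60, 46, 40, 26, 35] -> max=60
step 9: append 47 -> window=[46, 40, 26, 35, 47] -> max=47
step 10: append 20 -> window=[40, 26, 35, 47, 20] -> max=47
step 11: append 23 -> window=[26, 35, 47, 20, 23] -> max=47
step 12: append 20 -> window=[35, 47, 20, 23, 20] -> max=47
step 13: append 62 -> window=[47, 20, 23, 20, 62] -> max=62
Window #9 max = 62

Answer: 62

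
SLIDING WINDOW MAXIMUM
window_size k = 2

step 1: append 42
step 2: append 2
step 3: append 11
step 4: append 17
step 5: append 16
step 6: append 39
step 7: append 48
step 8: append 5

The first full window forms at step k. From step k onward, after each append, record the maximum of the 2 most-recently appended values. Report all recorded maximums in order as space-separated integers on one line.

step 1: append 42 -> window=[42] (not full yet)
step 2: append 2 -> window=[42, 2] -> max=42
step 3: append 11 -> window=[2, 11] -> max=11
step 4: append 17 -> window=[11, 17] -> max=17
step 5: append 16 -> window=[17, 16] -> max=17
step 6: append 39 -> window=[16, 39] -> max=39
step 7: append 48 -> window=[39, 48] -> max=48
step 8: append 5 -> window=[48, 5] -> max=48

Answer: 42 11 17 17 39 48 48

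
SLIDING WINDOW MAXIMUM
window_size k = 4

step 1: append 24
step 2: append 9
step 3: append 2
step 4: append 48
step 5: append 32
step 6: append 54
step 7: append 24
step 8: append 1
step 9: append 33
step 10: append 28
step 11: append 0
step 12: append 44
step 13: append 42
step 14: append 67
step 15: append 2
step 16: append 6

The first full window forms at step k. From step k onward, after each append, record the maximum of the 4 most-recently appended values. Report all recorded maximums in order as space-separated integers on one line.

step 1: append 24 -> window=[24] (not full yet)
step 2: append 9 -> window=[24, 9] (not full yet)
step 3: append 2 -> window=[24, 9, 2] (not full yet)
step 4: append 48 -> window=[24, 9, 2, 48] -> max=48
step 5: append 32 -> window=[9, 2, 48, 32] -> max=48
step 6: append 54 -> window=[2, 48, 32, 54] -> max=54
step 7: append 24 -> window=[48, 32, 54, 24] -> max=54
step 8: append 1 -> window=[32, 54, 24, 1] -> max=54
step 9: append 33 -> window=[54, 24, 1, 33] -> max=54
step 10: append 28 -> window=[24, 1, 33, 28] -> max=33
step 11: append 0 -> window=[1, 33, 28, 0] -> max=33
step 12: append 44 -> window=[33, 28, 0, 44] -> max=44
step 13: append 42 -> window=[28, 0, 44, 42] -> max=44
step 14: append 67 -> window=[0, 44, 42, 67] -> max=67
step 15: append 2 -> window=[44, 42, 67, 2] -> max=67
step 16: append 6 -> window=[42, 67, 2, 6] -> max=67

Answer: 48 48 54 54 54 54 33 33 44 44 67 67 67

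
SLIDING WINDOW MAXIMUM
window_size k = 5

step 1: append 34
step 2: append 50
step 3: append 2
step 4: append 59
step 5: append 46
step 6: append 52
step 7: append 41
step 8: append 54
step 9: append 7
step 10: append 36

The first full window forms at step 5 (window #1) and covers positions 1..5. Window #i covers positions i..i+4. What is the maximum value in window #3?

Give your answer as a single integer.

Answer: 59

Derivation:
step 1: append 34 -> window=[34] (not full yet)
step 2: append 50 -> window=[34, 50] (not full yet)
step 3: append 2 -> window=[34, 50, 2] (not full yet)
step 4: append 59 -> window=[34, 50, 2, 59] (not full yet)
step 5: append 46 -> window=[34, 50, 2, 59, 46] -> max=59
step 6: append 52 -> window=[50, 2, 59, 46, 52] -> max=59
step 7: append 41 -> window=[2, 59, 46, 52, 41] -> max=59
Window #3 max = 59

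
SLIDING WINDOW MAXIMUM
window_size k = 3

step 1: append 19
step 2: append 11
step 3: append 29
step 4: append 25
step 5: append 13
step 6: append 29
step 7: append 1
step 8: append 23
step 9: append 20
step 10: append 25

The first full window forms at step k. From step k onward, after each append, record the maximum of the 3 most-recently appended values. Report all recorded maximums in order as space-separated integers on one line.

step 1: append 19 -> window=[19] (not full yet)
step 2: append 11 -> window=[19, 11] (not full yet)
step 3: append 29 -> window=[19, 11, 29] -> max=29
step 4: append 25 -> window=[11, 29, 25] -> max=29
step 5: append 13 -> window=[29, 25, 13] -> max=29
step 6: append 29 -> window=[25, 13, 29] -> max=29
step 7: append 1 -> window=[13, 29, 1] -> max=29
step 8: append 23 -> window=[29, 1, 23] -> max=29
step 9: append 20 -> window=[1, 23, 20] -> max=23
step 10: append 25 -> window=[23, 20, 25] -> max=25

Answer: 29 29 29 29 29 29 23 25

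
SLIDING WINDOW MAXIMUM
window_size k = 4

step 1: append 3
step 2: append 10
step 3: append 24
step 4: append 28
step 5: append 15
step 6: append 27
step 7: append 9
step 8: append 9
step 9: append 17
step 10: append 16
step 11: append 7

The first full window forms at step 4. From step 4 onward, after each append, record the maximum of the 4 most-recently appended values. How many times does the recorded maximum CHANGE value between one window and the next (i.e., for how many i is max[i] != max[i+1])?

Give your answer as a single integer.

Answer: 2

Derivation:
step 1: append 3 -> window=[3] (not full yet)
step 2: append 10 -> window=[3, 10] (not full yet)
step 3: append 24 -> window=[3, 10, 24] (not full yet)
step 4: append 28 -> window=[3, 10, 24, 28] -> max=28
step 5: append 15 -> window=[10, 24, 28, 15] -> max=28
step 6: append 27 -> window=[24, 28, 15, 27] -> max=28
step 7: append 9 -> window=[28, 15, 27, 9] -> max=28
step 8: append 9 -> window=[15, 27, 9, 9] -> max=27
step 9: append 17 -> window=[27, 9, 9, 17] -> max=27
step 10: append 16 -> window=[9, 9, 17, 16] -> max=17
step 11: append 7 -> window=[9, 17, 16, 7] -> max=17
Recorded maximums: 28 28 28 28 27 27 17 17
Changes between consecutive maximums: 2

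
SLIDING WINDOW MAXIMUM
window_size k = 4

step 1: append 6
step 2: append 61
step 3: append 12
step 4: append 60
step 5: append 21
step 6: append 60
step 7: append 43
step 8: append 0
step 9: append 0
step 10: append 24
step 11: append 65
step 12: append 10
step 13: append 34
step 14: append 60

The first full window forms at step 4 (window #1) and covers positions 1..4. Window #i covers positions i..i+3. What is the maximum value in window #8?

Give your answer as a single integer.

Answer: 65

Derivation:
step 1: append 6 -> window=[6] (not full yet)
step 2: append 61 -> window=[6, 61] (not full yet)
step 3: append 12 -> window=[6, 61, 12] (not full yet)
step 4: append 60 -> window=[6, 61, 12, 60] -> max=61
step 5: append 21 -> window=[61, 12, 60, 21] -> max=61
step 6: append 60 -> window=[12, 60, 21, 60] -> max=60
step 7: append 43 -> window=[60, 21, 60, 43] -> max=60
step 8: append 0 -> window=[21, 60, 43, 0] -> max=60
step 9: append 0 -> window=[60, 43, 0, 0] -> max=60
step 10: append 24 -> window=[43, 0, 0, 24] -> max=43
step 11: append 65 -> window=[0, 0, 24, 65] -> max=65
Window #8 max = 65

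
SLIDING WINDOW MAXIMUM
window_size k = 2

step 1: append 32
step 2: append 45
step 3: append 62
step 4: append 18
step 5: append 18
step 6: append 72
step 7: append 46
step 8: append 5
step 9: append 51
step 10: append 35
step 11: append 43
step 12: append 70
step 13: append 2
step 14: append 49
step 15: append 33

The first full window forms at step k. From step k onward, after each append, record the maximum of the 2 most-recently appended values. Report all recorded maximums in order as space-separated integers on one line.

Answer: 45 62 62 18 72 72 46 51 51 43 70 70 49 49

Derivation:
step 1: append 32 -> window=[32] (not full yet)
step 2: append 45 -> window=[32, 45] -> max=45
step 3: append 62 -> window=[45, 62] -> max=62
step 4: append 18 -> window=[62, 18] -> max=62
step 5: append 18 -> window=[18, 18] -> max=18
step 6: append 72 -> window=[18, 72] -> max=72
step 7: append 46 -> window=[72, 46] -> max=72
step 8: append 5 -> window=[46, 5] -> max=46
step 9: append 51 -> window=[5, 51] -> max=51
step 10: append 35 -> window=[51, 35] -> max=51
step 11: append 43 -> window=[35, 43] -> max=43
step 12: append 70 -> window=[43, 70] -> max=70
step 13: append 2 -> window=[70, 2] -> max=70
step 14: append 49 -> window=[2, 49] -> max=49
step 15: append 33 -> window=[49, 33] -> max=49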